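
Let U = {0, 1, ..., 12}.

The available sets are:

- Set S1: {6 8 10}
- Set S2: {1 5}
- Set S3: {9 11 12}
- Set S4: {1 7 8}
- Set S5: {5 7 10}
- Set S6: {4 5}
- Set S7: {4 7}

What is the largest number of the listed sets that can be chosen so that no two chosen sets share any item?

4

S1, S2, S3, S7 are pairwise disjoint (S1={6,8,10}; S2={1,5}; S3={9,11,12}; S7={4,7}).
Every remaining set overlaps one of these, and no 5 of the listed sets are pairwise disjoint, so 4 is the maximum.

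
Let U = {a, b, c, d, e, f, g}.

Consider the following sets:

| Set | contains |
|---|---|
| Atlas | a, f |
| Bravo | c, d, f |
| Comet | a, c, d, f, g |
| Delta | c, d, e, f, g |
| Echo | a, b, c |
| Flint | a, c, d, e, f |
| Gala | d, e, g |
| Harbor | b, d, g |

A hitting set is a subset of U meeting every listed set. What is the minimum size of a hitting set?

2

The 2 points {a, d} hit every set.
The sets Atlas, Harbor are pairwise disjoint, so any hitting set needs a separate point for each — at least 2. Hence 2 is optimal.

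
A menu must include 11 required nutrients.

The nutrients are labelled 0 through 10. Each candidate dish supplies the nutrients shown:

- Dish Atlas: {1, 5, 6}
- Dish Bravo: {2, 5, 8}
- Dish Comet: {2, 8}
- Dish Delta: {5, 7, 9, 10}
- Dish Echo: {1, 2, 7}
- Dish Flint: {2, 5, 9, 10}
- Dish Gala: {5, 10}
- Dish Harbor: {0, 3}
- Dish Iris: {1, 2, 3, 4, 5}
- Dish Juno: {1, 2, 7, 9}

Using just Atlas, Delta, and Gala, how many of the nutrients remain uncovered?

5

Union of Atlas, Delta, Gala = {1, 5, 6, 7, 9, 10}.
Not covered: 0, 2, 3, 4, 8 — 5 nutrients.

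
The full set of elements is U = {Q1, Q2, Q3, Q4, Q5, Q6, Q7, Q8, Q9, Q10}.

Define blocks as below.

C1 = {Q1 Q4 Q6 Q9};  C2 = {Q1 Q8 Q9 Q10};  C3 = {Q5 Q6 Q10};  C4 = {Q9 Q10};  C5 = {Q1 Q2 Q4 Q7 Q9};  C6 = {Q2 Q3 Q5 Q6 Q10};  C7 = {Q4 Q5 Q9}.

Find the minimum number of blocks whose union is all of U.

C2 and C5 and C6 together: C2 ∪ C5 ∪ C6 = {Q1, Q2, Q3, Q4, Q5, Q6, Q7, Q8, Q9, Q10} — every element is covered.
Only C6 contains Q3, so C6 is forced; the remaining 5 elements need at least 2 more blocks (each remaining block adds at most 4) — so at least 3 blocks are needed, and 3 is optimal.

3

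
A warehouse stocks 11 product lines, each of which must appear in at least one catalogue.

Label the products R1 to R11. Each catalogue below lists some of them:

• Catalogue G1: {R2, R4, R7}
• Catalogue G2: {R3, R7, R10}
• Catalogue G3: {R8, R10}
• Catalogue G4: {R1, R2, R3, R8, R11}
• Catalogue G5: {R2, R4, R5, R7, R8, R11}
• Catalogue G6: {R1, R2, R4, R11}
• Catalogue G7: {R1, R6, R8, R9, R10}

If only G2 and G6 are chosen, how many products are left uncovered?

Union of G2, G6 = {R1, R2, R3, R4, R7, R10, R11}.
Not covered: R5, R6, R8, R9 — 4 products.

4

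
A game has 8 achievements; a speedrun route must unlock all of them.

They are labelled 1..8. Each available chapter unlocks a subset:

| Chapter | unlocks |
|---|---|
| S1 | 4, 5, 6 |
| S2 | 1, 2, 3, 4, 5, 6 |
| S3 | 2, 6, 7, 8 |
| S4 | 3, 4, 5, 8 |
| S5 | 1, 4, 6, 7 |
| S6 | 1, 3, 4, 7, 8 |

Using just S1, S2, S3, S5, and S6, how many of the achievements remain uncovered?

0

Union of S1, S2, S3, S5, S6 = {1, 2, 3, 4, 5, 6, 7, 8} — that's every achievement, so 0 are uncovered.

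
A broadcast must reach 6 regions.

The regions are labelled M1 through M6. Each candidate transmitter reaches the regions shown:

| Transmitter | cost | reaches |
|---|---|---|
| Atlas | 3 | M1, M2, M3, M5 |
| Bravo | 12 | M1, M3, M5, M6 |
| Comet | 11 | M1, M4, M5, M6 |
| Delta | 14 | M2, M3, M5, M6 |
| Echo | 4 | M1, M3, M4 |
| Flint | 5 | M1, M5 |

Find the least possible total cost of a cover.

Atlas, Comet together cover every region (Atlas ∪ Comet = {M1, M2, M3, M4, M5, M6}); total cost 3 + 11 = 14.
The greedy pick Atlas, Echo, Comet costs 18; no covering selection beats 14.

14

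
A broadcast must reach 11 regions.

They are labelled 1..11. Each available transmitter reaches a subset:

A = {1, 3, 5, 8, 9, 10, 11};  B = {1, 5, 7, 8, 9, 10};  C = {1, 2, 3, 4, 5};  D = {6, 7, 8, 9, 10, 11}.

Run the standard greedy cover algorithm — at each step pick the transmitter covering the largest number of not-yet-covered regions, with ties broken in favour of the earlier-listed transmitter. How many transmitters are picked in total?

Greedy: pick A (covers 7 new) → pick C (covers 2 new) → pick D (covers 2 new). Total picks: 3.
(The true minimum cover uses only 2 transmitters, so greedy is not optimal here.)

3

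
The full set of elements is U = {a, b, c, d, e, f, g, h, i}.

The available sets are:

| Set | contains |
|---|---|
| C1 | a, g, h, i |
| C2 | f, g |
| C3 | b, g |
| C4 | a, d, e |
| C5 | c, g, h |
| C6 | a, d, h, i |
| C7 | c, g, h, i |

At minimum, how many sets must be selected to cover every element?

4

Take {C2, C3, C4, C7}. Their union is {a, b, c, d, e, f, g, h, i}, which is all 9 elements.
No 3 of the 7 sets cover everything (all 35 combinations miss at least one element), so 4 is optimal.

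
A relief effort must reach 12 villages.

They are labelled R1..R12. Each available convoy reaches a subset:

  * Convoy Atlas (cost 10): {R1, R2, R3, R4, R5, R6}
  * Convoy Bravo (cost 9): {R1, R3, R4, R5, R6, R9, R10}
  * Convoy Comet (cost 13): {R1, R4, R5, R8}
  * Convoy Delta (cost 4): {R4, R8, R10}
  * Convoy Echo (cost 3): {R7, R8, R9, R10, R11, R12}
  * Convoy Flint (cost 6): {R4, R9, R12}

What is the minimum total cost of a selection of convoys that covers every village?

13

Atlas, Echo together cover every village (Atlas ∪ Echo = {R1, R2, R3, R4, R5, R6, R7, R8, R9, R10, R11, R12}); total cost 10 + 3 = 13.
No covering selection has total cost below 13.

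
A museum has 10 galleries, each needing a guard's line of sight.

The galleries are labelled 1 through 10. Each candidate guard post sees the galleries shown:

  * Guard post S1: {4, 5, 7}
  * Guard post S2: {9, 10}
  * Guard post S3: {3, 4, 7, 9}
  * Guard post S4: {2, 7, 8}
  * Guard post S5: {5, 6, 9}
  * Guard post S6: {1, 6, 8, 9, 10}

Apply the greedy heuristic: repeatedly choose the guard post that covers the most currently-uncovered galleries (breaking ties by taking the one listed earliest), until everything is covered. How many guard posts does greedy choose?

4

Greedy: pick S6 (covers 5 new) → pick S1 (covers 3 new) → pick S3 (covers 1 new) → pick S4 (covers 1 new). Total picks: 4.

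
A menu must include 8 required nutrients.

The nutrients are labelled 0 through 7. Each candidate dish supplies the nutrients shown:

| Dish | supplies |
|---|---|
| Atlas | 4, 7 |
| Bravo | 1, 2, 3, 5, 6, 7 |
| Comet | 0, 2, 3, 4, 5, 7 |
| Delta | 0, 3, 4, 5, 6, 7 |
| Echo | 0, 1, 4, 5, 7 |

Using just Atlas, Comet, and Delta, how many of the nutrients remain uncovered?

1

Union of Atlas, Comet, Delta = {0, 2, 3, 4, 5, 6, 7}.
Not covered: 1 — 1 nutrient.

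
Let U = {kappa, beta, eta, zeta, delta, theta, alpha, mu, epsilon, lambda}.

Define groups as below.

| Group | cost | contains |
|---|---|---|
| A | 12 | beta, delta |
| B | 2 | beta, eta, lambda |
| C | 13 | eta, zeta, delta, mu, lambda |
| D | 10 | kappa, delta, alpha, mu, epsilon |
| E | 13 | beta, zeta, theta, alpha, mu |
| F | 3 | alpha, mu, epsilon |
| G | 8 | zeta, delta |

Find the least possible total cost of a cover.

B, D, E together cover every point (B ∪ D ∪ E = {kappa, beta, eta, zeta, delta, theta, alpha, mu, epsilon, lambda}); total cost 2 + 10 + 13 = 25.
The greedy pick B, F, G, D, E costs 36; no covering selection beats 25.

25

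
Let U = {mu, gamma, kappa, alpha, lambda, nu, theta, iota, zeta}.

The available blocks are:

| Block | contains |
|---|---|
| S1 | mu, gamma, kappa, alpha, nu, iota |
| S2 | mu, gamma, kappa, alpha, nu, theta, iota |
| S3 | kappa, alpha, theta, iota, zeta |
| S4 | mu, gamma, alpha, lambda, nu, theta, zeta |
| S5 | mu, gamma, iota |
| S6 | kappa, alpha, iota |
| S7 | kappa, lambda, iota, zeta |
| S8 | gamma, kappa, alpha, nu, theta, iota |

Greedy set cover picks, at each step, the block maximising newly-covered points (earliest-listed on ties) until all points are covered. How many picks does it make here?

2

Greedy: pick S2 (covers 7 new) → pick S4 (covers 2 new). Total picks: 2.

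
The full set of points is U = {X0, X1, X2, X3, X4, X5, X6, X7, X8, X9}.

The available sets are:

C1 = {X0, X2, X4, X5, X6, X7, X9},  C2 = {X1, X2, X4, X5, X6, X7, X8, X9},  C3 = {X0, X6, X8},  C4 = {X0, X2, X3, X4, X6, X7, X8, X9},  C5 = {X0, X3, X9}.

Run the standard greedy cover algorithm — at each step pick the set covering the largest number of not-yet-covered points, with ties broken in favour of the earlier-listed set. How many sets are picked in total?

Greedy: pick C2 (covers 8 new) → pick C4 (covers 2 new). Total picks: 2.

2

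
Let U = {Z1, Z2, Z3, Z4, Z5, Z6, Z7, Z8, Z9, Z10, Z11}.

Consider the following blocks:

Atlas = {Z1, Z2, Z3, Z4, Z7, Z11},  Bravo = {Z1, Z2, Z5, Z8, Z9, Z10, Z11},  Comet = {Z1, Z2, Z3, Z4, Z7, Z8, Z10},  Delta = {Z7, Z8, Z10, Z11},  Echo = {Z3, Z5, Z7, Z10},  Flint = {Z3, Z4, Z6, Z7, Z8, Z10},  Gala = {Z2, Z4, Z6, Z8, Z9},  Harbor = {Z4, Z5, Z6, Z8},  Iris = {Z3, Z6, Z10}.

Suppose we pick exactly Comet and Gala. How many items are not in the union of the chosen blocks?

2

Union of Comet, Gala = {Z1, Z2, Z3, Z4, Z6, Z7, Z8, Z9, Z10}.
Not covered: Z5, Z11 — 2 items.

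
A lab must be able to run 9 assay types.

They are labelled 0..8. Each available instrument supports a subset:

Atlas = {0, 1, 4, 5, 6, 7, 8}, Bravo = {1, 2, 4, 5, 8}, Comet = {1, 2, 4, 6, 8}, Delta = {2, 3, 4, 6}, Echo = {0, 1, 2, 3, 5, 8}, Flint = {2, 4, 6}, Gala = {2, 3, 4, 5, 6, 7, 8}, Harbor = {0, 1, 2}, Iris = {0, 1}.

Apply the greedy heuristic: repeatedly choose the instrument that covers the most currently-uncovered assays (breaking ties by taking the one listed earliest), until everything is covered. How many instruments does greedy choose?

2

Greedy: pick Atlas (covers 7 new) → pick Delta (covers 2 new). Total picks: 2.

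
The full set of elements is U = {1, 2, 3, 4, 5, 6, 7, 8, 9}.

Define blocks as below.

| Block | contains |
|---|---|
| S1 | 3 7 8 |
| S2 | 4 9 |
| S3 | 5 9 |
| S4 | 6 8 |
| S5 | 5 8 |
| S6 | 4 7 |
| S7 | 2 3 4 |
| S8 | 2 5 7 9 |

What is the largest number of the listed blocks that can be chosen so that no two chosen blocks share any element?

3

S3, S4, S7 are pairwise disjoint (S3={5,9}; S4={6,8}; S7={2,3,4}).
Every remaining block overlaps one of these, and no 4 of the listed blocks are pairwise disjoint, so 3 is the maximum.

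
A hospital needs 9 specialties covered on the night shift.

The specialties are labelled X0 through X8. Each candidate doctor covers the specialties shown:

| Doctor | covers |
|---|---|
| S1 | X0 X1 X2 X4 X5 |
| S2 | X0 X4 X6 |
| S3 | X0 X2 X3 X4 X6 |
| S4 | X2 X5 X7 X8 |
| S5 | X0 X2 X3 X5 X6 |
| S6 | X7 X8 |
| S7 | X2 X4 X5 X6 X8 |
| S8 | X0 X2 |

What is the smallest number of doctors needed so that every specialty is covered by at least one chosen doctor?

S1 and S3 and S4 together: S1 ∪ S3 ∪ S4 = {X0, X1, X2, X3, X4, X5, X6, X7, X8} — every specialty is covered.
Only S1 contains X1, so S1 is forced; the remaining 4 specialties need at least 2 more doctors (each remaining doctor adds at most 2) — so at least 3 doctors are needed, and 3 is optimal.

3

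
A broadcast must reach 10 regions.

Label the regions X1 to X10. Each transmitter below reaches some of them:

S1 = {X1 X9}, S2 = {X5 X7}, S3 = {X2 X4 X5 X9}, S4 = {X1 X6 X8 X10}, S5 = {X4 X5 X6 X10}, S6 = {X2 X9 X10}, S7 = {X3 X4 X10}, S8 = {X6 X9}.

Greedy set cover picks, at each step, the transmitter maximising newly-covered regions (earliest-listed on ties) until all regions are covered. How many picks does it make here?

Greedy: pick S3 (covers 4 new) → pick S4 (covers 4 new) → pick S2 (covers 1 new) → pick S7 (covers 1 new). Total picks: 4.

4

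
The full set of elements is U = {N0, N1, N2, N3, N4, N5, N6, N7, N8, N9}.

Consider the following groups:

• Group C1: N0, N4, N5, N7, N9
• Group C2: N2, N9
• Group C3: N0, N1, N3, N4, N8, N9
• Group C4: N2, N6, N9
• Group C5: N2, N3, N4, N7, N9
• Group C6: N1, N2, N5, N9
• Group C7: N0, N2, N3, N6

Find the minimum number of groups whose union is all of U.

C1, C3, and C7 cover everything between them: the union {N0, N1, N2, N3, N4, N5, N6, N7, N8, N9} is all of U.
Only C3 contains N8, so C3 is forced; the remaining 4 elements need at least 2 more groups (each remaining group adds at most 2) — so at least 3 groups are needed, and 3 is optimal.

3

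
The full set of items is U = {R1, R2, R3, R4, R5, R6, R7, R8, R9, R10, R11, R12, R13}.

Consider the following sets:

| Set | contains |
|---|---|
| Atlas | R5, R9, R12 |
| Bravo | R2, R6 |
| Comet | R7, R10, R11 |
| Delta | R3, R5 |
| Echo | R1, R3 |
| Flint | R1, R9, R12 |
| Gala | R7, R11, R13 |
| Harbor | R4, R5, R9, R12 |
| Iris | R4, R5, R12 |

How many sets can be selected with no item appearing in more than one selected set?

4

Bravo, Comet, Echo, Iris are pairwise disjoint (Bravo={R2,R6}; Comet={R7,R10,R11}; Echo={R1,R3}; Iris={R4,R5,R12}).
Every remaining set overlaps one of these, and no 5 of the listed sets are pairwise disjoint, so 4 is the maximum.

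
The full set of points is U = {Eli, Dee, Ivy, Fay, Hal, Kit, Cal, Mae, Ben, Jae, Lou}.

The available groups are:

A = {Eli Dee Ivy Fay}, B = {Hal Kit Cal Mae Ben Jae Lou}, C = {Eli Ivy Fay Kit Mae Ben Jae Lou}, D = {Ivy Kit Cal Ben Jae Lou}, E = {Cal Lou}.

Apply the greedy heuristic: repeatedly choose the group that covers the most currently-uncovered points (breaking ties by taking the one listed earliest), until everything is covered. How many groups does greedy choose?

Greedy: pick C (covers 8 new) → pick B (covers 2 new) → pick A (covers 1 new). Total picks: 3.
(The true minimum cover uses only 2 groups, so greedy is not optimal here.)

3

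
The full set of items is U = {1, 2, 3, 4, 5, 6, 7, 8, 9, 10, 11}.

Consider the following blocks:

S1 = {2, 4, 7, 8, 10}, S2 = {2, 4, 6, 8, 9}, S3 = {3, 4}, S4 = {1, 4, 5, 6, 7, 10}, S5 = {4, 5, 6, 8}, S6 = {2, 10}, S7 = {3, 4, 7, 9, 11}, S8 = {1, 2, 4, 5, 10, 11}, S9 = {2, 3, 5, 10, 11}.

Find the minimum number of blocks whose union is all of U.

3

Take {S1, S4, S7}. Their union is {1, 2, 3, 4, 5, 6, 7, 8, 9, 10, 11}, which is all 11 items.
No 2 of the 9 blocks cover everything (all 36 combinations miss at least one item), so 3 is optimal.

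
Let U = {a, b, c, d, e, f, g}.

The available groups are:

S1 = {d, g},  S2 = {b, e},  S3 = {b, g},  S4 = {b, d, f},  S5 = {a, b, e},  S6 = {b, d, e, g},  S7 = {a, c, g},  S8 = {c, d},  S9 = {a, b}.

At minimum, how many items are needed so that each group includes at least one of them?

Take H = {b, c, g}. Each listed group contains at least one of these, so H is a hitting set of size 3.
No choice of 2 items meets every group, so 3 is the minimum.

3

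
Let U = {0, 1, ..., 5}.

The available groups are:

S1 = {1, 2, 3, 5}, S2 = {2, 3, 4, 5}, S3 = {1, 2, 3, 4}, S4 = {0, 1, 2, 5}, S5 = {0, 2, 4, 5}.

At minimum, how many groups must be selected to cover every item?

2

S3 and S5 together: S3 ∪ S5 = {0, 1, 2, 3, 4, 5} — every item is covered.
No single group has all 6 items (the largest, S1, has 4), so 2 is optimal.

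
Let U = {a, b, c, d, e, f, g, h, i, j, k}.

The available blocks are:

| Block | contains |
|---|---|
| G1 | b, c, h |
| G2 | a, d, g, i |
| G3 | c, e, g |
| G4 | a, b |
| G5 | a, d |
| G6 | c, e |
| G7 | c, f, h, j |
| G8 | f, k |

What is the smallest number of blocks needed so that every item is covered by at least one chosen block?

G2, G4, G6, G7, and G8 cover everything between them: the union {a, b, c, d, e, f, g, h, i, j, k} is all of U.
No 4 of the 8 blocks cover everything (all 70 combinations miss at least one item), so 5 is optimal.

5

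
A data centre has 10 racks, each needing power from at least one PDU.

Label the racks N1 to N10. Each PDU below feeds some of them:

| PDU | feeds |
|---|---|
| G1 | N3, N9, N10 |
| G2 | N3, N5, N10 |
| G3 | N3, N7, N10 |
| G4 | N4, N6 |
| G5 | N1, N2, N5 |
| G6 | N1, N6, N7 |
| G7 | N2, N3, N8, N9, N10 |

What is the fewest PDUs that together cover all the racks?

4

Take {G4, G5, G6, G7}. Their union is {N1, N2, N3, N4, N5, N6, N7, N8, N9, N10}, which is all 10 racks.
No 3 of the 7 PDUs cover everything (all 35 combinations miss at least one rack), so 4 is optimal.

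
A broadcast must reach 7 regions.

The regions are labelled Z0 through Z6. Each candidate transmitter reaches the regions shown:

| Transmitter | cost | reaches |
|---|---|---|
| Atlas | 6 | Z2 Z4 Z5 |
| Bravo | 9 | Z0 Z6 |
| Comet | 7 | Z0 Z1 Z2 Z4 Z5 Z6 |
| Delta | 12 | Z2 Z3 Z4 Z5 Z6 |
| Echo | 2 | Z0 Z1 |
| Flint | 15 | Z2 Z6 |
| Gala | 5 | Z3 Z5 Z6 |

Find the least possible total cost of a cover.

12

Comet, Gala together cover every region (Comet ∪ Gala = {Z0, Z1, Z2, Z3, Z4, Z5, Z6}); total cost 7 + 5 = 12.
The greedy pick Echo, Gala, Atlas costs 13; no covering selection beats 12.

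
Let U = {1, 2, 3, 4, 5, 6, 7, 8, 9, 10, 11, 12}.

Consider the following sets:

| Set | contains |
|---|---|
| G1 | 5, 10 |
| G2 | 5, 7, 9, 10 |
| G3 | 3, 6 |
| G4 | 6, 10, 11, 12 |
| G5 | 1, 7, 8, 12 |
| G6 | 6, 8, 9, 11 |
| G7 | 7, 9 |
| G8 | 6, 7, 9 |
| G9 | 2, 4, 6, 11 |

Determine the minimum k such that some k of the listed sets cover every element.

Take {G2, G3, G5, G9}. Their union is {1, 2, 3, 4, 5, 6, 7, 8, 9, 10, 11, 12}, which is all 12 elements.
Only G3 contains 3, so G3 is forced; the remaining 10 elements need at least 3 more sets (each remaining set adds at most 4) — so at least 4 sets are needed, and 4 is optimal.

4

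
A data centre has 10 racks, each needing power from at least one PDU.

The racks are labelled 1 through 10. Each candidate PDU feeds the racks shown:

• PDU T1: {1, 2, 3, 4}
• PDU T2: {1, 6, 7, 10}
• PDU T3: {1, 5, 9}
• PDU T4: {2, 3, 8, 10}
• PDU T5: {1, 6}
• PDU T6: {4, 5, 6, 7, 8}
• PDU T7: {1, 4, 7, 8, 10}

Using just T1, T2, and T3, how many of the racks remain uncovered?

1

Union of T1, T2, T3 = {1, 2, 3, 4, 5, 6, 7, 9, 10}.
Not covered: 8 — 1 rack.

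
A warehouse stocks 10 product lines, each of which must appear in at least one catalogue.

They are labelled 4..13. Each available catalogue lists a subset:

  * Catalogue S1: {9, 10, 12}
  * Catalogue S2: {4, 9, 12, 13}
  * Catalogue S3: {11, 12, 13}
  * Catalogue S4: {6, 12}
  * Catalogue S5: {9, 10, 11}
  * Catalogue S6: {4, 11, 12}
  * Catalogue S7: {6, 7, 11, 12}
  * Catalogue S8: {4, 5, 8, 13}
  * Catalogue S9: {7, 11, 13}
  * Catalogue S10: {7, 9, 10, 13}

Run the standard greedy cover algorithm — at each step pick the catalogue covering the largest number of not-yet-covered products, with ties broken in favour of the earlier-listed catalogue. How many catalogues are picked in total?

4

Greedy: pick S2 (covers 4 new) → pick S7 (covers 3 new) → pick S8 (covers 2 new) → pick S1 (covers 1 new). Total picks: 4.
(The true minimum cover uses only 3 catalogues, so greedy is not optimal here.)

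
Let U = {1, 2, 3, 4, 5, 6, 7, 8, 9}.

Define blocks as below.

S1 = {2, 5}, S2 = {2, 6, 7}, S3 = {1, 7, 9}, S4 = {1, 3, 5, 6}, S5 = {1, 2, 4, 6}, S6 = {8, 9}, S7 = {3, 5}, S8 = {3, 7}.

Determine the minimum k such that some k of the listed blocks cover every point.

Take {S2, S4, S5, S6}. Their union is {1, 2, 3, 4, 5, 6, 7, 8, 9}, which is all 9 points.
Only S5 contains 4, so S5 is forced; the remaining 5 points need at least 3 more blocks (each remaining block adds at most 2) — so at least 4 blocks are needed, and 4 is optimal.

4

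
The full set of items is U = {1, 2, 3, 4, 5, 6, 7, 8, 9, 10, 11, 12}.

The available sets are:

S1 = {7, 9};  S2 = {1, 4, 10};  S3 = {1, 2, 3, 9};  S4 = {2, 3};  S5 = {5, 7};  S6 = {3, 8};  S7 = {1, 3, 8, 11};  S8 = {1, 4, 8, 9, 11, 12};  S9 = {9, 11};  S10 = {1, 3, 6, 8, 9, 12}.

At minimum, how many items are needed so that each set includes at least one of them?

The 4 items {3, 5, 9, 10} hit every set.
The sets S2, S5, S6, S9 are pairwise disjoint, so any hitting set needs a separate item for each — at least 4. Hence 4 is optimal.

4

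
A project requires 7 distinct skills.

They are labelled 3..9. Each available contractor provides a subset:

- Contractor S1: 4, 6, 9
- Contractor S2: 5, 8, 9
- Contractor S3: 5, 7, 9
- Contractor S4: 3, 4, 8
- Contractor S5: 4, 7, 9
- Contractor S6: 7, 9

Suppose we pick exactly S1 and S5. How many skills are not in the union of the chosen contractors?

3

Union of S1, S5 = {4, 6, 7, 9}.
Not covered: 3, 5, 8 — 3 skills.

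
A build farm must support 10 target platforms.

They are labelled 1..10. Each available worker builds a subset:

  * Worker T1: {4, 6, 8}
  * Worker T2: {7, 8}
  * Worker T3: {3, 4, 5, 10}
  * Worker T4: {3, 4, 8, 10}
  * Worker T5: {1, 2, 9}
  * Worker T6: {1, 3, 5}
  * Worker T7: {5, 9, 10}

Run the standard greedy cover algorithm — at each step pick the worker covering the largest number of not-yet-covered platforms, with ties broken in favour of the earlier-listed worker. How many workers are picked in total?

Greedy: pick T3 (covers 4 new) → pick T5 (covers 3 new) → pick T1 (covers 2 new) → pick T2 (covers 1 new). Total picks: 4.

4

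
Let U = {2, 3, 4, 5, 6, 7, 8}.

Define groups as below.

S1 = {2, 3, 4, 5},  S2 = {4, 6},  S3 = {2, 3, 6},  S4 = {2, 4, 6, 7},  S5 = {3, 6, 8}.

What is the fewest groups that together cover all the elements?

Take {S1, S4, S5}. Their union is {2, 3, 4, 5, 6, 7, 8}, which is all 7 elements.
Only S1 contains 5, so S1 is forced; the remaining 3 elements need at least 2 more groups (each remaining group adds at most 2) — so at least 3 groups are needed, and 3 is optimal.

3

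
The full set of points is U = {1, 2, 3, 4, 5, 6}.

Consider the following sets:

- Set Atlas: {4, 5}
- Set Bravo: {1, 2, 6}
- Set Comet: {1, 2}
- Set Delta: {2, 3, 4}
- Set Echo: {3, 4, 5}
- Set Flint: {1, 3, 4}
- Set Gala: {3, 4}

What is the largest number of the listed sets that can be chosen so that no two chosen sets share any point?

Comet, Gala are pairwise disjoint (Comet={1,2}; Gala={3,4}).
Every remaining set overlaps one of these, and no 3 of the listed sets are pairwise disjoint, so 2 is the maximum.

2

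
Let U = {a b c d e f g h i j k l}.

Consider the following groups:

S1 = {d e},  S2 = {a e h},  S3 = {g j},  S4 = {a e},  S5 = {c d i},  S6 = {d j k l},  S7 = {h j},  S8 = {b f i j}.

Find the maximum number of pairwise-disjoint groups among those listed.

S3, S4, S5 are pairwise disjoint (S3={g,j}; S4={a,e}; S5={c,d,i}).
Every remaining group overlaps one of these, and no 4 of the listed groups are pairwise disjoint, so 3 is the maximum.

3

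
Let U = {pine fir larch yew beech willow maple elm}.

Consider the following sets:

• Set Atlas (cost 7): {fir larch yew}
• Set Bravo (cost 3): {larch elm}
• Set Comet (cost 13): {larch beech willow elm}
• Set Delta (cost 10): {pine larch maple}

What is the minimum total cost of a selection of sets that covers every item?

30

Atlas, Comet, Delta together cover every item (Atlas ∪ Comet ∪ Delta = {pine, fir, larch, yew, beech, willow, maple, elm}); total cost 7 + 13 + 10 = 30.
The greedy pick Bravo, Atlas, Delta, Comet costs 33; no covering selection beats 30.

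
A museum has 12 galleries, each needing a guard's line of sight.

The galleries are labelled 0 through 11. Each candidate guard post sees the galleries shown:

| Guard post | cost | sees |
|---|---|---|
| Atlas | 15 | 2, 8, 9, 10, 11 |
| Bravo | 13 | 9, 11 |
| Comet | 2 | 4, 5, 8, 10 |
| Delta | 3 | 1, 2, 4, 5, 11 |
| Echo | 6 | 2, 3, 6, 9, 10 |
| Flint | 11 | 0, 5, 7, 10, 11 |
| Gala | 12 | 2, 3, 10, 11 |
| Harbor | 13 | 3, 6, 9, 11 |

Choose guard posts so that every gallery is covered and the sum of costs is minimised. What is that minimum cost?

22

Comet, Delta, Echo, Flint together cover every gallery (Comet ∪ Delta ∪ Echo ∪ Flint = {0, 1, 2, 3, 4, 5, 6, 7, 8, 9, 10, 11}); total cost 2 + 3 + 6 + 11 = 22.
No covering selection has total cost below 22.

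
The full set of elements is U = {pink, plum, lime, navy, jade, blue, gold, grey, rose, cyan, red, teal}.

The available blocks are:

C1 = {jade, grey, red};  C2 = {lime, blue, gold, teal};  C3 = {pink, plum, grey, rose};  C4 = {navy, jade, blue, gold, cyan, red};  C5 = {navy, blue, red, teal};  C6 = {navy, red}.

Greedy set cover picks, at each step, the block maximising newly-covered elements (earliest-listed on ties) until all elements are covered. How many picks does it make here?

Greedy: pick C4 (covers 6 new) → pick C3 (covers 4 new) → pick C2 (covers 2 new). Total picks: 3.

3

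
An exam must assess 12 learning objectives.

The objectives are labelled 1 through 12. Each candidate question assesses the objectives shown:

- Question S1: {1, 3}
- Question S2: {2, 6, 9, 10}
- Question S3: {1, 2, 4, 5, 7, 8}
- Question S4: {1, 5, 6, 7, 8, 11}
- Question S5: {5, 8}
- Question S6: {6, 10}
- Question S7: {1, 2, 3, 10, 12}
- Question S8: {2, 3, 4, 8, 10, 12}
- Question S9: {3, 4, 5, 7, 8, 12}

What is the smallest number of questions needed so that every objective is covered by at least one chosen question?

3

S2 and S4 and S9 together: S2 ∪ S4 ∪ S9 = {1, 2, 3, 4, 5, 6, 7, 8, 9, 10, 11, 12} — every objective is covered.
Only S2 contains 9, so S2 is forced; the remaining 8 objectives need at least 2 more questions (each remaining question adds at most 6) — so at least 3 questions are needed, and 3 is optimal.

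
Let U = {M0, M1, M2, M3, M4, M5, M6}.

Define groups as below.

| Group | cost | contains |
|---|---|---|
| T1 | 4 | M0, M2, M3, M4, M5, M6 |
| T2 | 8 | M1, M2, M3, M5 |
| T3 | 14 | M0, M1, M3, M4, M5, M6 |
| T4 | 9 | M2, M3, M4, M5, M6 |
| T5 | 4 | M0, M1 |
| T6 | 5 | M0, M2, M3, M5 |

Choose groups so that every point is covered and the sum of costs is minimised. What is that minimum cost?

8

T1, T5 together cover every point (T1 ∪ T5 = {M0, M1, M2, M3, M4, M5, M6}); total cost 4 + 4 = 8.
No covering selection has total cost below 8.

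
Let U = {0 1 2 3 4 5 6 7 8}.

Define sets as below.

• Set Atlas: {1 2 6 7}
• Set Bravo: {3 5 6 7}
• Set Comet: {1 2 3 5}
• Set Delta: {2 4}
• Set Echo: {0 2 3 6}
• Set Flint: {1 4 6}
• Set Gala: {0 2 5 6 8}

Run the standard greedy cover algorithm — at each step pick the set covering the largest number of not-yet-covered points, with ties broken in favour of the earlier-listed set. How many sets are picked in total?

Greedy: pick Gala (covers 5 new) → pick Atlas (covers 2 new) → pick Bravo (covers 1 new) → pick Delta (covers 1 new). Total picks: 4.
(The true minimum cover uses only 3 sets, so greedy is not optimal here.)

4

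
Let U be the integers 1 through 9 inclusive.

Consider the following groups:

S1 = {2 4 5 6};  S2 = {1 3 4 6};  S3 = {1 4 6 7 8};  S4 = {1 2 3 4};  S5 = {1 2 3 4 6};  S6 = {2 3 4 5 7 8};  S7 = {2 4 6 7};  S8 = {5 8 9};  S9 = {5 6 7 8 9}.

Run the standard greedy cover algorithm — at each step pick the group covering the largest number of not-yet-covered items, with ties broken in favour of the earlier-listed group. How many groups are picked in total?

Greedy: pick S6 (covers 6 new) → pick S2 (covers 2 new) → pick S8 (covers 1 new). Total picks: 3.
(The true minimum cover uses only 2 groups, so greedy is not optimal here.)

3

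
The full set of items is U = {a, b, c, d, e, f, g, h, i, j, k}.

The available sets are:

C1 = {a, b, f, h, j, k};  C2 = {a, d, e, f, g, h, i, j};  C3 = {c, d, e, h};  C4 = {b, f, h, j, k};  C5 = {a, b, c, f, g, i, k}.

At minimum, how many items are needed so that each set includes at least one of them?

2

T = {c, j} meets every set (each contains at least one member of T), and |T| = 2.
No single item lies in every set, so at least 2 are needed and 2 is optimal.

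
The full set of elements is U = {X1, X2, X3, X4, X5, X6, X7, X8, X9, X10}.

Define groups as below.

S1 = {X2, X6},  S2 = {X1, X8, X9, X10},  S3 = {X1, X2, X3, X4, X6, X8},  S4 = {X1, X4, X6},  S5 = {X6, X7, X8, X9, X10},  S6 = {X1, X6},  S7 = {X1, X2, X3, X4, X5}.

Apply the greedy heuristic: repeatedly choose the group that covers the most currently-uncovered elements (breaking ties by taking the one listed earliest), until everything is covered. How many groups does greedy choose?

3

Greedy: pick S3 (covers 6 new) → pick S5 (covers 3 new) → pick S7 (covers 1 new). Total picks: 3.
(The true minimum cover uses only 2 groups, so greedy is not optimal here.)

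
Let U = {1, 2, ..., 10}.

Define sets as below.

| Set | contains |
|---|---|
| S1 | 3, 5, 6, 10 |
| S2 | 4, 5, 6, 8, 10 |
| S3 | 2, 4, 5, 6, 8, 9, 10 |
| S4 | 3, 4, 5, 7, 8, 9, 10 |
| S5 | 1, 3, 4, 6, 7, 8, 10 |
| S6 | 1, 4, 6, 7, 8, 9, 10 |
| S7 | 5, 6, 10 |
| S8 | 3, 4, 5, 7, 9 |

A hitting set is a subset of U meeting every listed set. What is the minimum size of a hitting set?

H = {9, 10} meets every set (each contains at least one member of H), and |H| = 2.
No single item lies in every set, so at least 2 are needed and 2 is optimal.

2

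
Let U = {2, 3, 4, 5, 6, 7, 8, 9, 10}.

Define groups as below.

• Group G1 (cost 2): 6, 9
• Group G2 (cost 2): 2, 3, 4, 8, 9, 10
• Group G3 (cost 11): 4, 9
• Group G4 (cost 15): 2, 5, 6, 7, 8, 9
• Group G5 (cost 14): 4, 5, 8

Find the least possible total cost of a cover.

17

G2, G4 together cover every element (G2 ∪ G4 = {2, 3, 4, 5, 6, 7, 8, 9, 10}); total cost 2 + 15 = 17.
The greedy pick G2, G1, G4 costs 19; no covering selection beats 17.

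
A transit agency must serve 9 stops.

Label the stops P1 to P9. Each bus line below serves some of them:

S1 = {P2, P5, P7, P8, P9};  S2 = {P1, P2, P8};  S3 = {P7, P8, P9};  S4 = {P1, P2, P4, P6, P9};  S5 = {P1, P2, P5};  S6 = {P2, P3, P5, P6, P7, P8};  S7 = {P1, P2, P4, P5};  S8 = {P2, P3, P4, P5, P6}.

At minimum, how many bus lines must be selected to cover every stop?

S4 and S6 together: S4 ∪ S6 = {P1, P2, P3, P4, P5, P6, P7, P8, P9} — every stop is covered.
No single bus line has all 9 stops (the largest, S6, has 6), so 2 is optimal.

2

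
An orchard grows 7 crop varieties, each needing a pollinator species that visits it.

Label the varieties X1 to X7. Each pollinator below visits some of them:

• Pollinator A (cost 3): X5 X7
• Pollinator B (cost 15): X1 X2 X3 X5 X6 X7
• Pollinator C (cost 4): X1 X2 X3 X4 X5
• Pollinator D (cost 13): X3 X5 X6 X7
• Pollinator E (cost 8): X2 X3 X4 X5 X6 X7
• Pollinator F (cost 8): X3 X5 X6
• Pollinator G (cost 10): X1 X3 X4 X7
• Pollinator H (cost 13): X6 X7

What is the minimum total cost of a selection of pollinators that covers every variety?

C, E together cover every variety (C ∪ E = {X1, X2, X3, X4, X5, X6, X7}); total cost 4 + 8 = 12.
The greedy pick C, A, E costs 15; no covering selection beats 12.

12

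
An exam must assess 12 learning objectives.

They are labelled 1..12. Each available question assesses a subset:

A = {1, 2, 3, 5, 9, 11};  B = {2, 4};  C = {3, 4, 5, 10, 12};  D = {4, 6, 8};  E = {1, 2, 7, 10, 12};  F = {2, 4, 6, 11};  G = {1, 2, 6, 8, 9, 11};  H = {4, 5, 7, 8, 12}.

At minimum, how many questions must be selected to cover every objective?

3

Take {C, G, H}. Their union is {1, 2, 3, 4, 5, 6, 7, 8, 9, 10, 11, 12}, which is all 12 objectives.
No 2 of the 8 questions cover everything (all 28 combinations miss at least one objective), so 3 is optimal.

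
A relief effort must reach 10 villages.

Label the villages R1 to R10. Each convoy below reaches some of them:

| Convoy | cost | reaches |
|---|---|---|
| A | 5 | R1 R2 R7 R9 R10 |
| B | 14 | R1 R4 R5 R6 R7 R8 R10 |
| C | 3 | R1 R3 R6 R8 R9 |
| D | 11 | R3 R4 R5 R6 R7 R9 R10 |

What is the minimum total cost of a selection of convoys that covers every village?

19

A, C, D together cover every village (A ∪ C ∪ D = {R1, R2, R3, R4, R5, R6, R7, R8, R9, R10}); total cost 5 + 3 + 11 = 19.
No covering selection has total cost below 19.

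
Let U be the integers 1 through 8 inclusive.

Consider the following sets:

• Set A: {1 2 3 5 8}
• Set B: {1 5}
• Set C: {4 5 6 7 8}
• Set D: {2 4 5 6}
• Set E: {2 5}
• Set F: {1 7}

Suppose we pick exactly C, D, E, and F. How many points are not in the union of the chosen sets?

1

Union of C, D, E, F = {1, 2, 4, 5, 6, 7, 8}.
Not covered: 3 — 1 point.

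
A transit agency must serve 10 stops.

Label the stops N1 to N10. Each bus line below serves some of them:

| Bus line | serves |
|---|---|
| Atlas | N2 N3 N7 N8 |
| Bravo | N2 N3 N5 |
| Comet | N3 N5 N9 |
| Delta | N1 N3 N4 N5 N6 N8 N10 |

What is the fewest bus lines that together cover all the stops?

Take {Atlas, Comet, Delta}. Their union is {N1, N2, N3, N4, N5, N6, N7, N8, N9, N10}, which is all 10 stops.
Only Delta contains N1, so Delta is forced; the remaining 3 stops need at least 2 more bus lines (each remaining bus line adds at most 2) — so at least 3 bus lines are needed, and 3 is optimal.

3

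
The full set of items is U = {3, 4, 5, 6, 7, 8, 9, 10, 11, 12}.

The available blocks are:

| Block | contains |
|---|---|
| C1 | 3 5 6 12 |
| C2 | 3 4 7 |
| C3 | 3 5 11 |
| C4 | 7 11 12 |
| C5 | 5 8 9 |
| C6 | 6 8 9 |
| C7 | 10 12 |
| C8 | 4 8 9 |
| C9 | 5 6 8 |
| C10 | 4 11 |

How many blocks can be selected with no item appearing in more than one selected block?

3

C2, C6, C7 are pairwise disjoint (C2={3,4,7}; C6={6,8,9}; C7={10,12}).
Every remaining block overlaps one of these, and no 4 of the listed blocks are pairwise disjoint, so 3 is the maximum.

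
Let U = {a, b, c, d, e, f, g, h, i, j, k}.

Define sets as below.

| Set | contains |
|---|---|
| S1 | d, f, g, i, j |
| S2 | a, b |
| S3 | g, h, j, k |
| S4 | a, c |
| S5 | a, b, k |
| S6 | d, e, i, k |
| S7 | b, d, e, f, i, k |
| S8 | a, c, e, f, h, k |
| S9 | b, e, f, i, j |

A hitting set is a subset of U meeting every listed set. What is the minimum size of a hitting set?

The 3 items {a, f, k} hit every set.
No choice of 2 items meets every set, so 3 is the minimum.

3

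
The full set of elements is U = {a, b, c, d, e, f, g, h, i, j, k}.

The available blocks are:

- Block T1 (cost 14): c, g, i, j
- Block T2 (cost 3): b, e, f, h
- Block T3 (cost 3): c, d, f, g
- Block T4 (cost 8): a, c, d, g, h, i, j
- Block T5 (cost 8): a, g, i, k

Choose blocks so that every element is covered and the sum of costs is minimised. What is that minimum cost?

19

T2, T4, T5 together cover every element (T2 ∪ T4 ∪ T5 = {a, b, c, d, e, f, g, h, i, j, k}); total cost 3 + 8 + 8 = 19.
The greedy pick T2, T3, T4, T5 costs 22; no covering selection beats 19.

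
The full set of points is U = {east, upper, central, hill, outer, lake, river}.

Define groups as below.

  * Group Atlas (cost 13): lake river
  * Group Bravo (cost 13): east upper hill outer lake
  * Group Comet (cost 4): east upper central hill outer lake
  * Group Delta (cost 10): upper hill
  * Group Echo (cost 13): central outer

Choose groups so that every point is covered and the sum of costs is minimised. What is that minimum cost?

Atlas, Comet together cover every point (Atlas ∪ Comet = {east, upper, central, hill, outer, lake, river}); total cost 13 + 4 = 17.
No covering selection has total cost below 17.

17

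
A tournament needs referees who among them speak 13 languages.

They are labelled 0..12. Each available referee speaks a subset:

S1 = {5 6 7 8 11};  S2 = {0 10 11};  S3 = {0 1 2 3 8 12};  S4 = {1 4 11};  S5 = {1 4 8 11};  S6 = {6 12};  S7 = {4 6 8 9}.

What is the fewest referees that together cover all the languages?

4

S1 and S2 and S3 and S7 together: S1 ∪ S2 ∪ S3 ∪ S7 = {0, 1, 2, 3, 4, 5, 6, 7, 8, 9, 10, 11, 12} — every language is covered.
No 3 of the 7 referees cover everything (all 35 combinations miss at least one language), so 4 is optimal.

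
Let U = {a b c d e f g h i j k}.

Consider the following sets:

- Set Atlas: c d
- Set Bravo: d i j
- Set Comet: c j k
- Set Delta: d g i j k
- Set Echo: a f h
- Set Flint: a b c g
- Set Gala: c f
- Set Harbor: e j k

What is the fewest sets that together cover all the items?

4

Bravo and Echo and Flint and Harbor together: Bravo ∪ Echo ∪ Flint ∪ Harbor = {a, b, c, d, e, f, g, h, i, j, k} — every item is covered.
No 3 of the 8 sets cover everything (all 56 combinations miss at least one item), so 4 is optimal.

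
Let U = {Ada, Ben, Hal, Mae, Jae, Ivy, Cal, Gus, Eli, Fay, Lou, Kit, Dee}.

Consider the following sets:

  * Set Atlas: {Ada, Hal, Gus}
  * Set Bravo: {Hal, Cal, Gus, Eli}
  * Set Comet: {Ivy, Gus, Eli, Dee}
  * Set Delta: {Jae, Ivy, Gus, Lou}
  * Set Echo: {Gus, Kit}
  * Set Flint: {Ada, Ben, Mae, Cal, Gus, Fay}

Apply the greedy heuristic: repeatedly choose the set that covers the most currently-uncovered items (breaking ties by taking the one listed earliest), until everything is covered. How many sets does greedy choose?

5

Greedy: pick Flint (covers 6 new) → pick Comet (covers 3 new) → pick Delta (covers 2 new) → pick Atlas (covers 1 new) → pick Echo (covers 1 new). Total picks: 5.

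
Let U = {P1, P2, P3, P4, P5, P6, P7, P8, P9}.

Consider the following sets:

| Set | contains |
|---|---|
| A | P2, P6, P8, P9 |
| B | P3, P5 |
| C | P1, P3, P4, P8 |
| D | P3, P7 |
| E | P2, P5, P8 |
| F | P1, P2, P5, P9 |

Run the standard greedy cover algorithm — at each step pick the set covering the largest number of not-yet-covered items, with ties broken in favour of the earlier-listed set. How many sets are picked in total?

4

Greedy: pick A (covers 4 new) → pick C (covers 3 new) → pick B (covers 1 new) → pick D (covers 1 new). Total picks: 4.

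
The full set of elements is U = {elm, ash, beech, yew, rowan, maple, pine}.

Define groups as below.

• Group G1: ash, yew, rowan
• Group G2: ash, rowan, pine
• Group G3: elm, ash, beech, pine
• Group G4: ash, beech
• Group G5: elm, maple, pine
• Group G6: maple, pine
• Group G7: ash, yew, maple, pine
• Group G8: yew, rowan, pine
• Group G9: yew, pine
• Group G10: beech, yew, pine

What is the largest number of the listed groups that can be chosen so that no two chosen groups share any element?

2

G1, G5 are pairwise disjoint (G1={ash,yew,rowan}; G5={elm,maple,pine}).
Every remaining group overlaps one of these, and no 3 of the listed groups are pairwise disjoint, so 2 is the maximum.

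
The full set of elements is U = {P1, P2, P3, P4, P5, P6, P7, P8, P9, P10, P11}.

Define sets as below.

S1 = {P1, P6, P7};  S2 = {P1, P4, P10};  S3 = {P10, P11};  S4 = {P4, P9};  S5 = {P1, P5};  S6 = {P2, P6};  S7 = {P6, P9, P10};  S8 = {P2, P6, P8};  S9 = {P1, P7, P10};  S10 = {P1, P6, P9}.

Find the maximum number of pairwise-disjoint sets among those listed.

S3, S4, S5, S6 are pairwise disjoint (S3={P10,P11}; S4={P4,P9}; S5={P1,P5}; S6={P2,P6}).
Every remaining set overlaps one of these, and no 5 of the listed sets are pairwise disjoint, so 4 is the maximum.

4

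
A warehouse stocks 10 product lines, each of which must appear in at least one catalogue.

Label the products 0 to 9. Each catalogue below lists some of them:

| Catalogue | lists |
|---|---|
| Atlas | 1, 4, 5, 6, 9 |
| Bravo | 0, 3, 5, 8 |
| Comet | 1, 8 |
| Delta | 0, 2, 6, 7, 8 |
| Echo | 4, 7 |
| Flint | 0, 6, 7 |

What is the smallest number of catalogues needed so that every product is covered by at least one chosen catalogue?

Take {Atlas, Bravo, Delta}. Their union is {0, 1, 2, 3, 4, 5, 6, 7, 8, 9}, which is all 10 products.
Only Delta contains 2, so Delta is forced; the remaining 5 products need at least 2 more catalogues (each remaining catalogue adds at most 4) — so at least 3 catalogues are needed, and 3 is optimal.

3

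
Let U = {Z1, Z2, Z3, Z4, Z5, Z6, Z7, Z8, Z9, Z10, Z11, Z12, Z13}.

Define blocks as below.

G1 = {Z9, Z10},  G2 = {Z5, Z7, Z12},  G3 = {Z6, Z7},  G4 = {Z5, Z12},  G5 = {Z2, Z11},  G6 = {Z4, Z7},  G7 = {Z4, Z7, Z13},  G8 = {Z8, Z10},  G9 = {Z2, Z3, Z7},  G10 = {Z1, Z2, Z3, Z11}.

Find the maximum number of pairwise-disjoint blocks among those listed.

4

G4, G5, G7, G8 are pairwise disjoint (G4={Z5,Z12}; G5={Z2,Z11}; G7={Z4,Z7,Z13}; G8={Z8,Z10}).
Every remaining block overlaps one of these, and no 5 of the listed blocks are pairwise disjoint, so 4 is the maximum.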